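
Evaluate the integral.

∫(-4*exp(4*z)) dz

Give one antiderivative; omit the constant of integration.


Answer: -exp(4*z).


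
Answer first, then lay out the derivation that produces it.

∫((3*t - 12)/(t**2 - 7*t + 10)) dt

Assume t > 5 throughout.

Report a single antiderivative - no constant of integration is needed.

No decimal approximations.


The answer is log(t - 5) + 2*log(t - 2).
Step 1. Decompose ∫((3*t - 12)/(t**2 - 7*t + 10)) dt by partial fractions, (3*t - 12)/(t**2 - 7*t + 10) = 2/(t - 2) + 1/(t - 5): now ∫(1/(t - 5)) dt + ∫(2/(t - 2)) dt.
Step 2. Evaluate the standard form [assuming t > 2]: now 2*log(t - 2) + ∫(1/(t - 5)) dt.
Step 3. Evaluate the standard form [assuming t > 5]: now log(t - 5) + 2*log(t - 2).
Answer: log(t - 5) + 2*log(t - 2).


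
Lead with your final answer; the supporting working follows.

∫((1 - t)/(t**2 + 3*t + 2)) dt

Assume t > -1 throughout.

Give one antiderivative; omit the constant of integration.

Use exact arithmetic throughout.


The answer is 2*log(t + 1) - 3*log(t + 2).
Step 1. Decompose ∫((1 - t)/(t**2 + 3*t + 2)) dt by partial fractions, (1 - t)/(t**2 + 3*t + 2) = -3/(t + 2) + 2/(t + 1): now ∫(2/(t + 1)) dt + ∫(-3/(t + 2)) dt.
Step 2. Evaluate the standard form [assuming t > -2]: now -3*log(t + 2) + ∫(2/(t + 1)) dt.
Step 3. Evaluate the standard form [assuming t > -1]: now 2*log(t + 1) - 3*log(t + 2).
Answer: 2*log(t + 1) - 3*log(t + 2).


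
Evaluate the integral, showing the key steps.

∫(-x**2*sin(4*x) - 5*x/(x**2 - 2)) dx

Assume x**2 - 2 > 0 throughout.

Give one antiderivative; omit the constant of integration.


Step 1. Rewrite: now ∫(-5*x/(x**2 - 2)) dx + ∫(-x**2*sin(4*x)) dx.
Step 2. Substitute u = x**2 - 2, turning ∫(-5*x/(x**2 - 2)) dx into ∫(-5/(2*u)) du: now ∫(-5/(2*u)) du + ∫(-x**2*sin(4*x)) dx.
Step 3. Evaluate the standard form [assuming u > 0]: now -5*log(u)/2 + ∫(-x**2*sin(4*x)) dx.
Step 4. Substitute back u = x**2 - 2: now -5*log(x**2 - 2)/2 + ∫(-x**2*sin(4*x)) dx.
Step 5. Integrate ∫(-x**2*sin(4*x)) dx by parts with u = x**2, dv = (-sin(4*x)) dx, so v = cos(4*x)/4: now x**2*cos(4*x)/4 - 5*log(x**2 - 2)/2 + ∫(-x*cos(4*x)/2) dx.
Step 6. Integrate ∫(-x*cos(4*x)/2) dx by parts with u = x, dv = (-cos(4*x)/2) dx, so v = -sin(4*x)/8: now x**2*cos(4*x)/4 - x*sin(4*x)/8 - 5*log(x**2 - 2)/2 + ∫(sin(4*x)/8) dx.
Step 7. Evaluate the standard form: now x**2*cos(4*x)/4 - x*sin(4*x)/8 - 5*log(x**2 - 2)/2 - cos(4*x)/32.
Answer: x**2*cos(4*x)/4 - x*sin(4*x)/8 - 5*log(x**2 - 2)/2 - cos(4*x)/32.


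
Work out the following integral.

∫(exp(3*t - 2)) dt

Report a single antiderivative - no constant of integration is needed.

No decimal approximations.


Answer: exp(3*t - 2)/3.


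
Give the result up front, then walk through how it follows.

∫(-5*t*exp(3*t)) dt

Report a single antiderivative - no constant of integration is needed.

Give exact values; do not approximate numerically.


The answer is -5*t*exp(3*t)/3 + 5*exp(3*t)/9.
Step 1. Integrate ∫(-5*t*exp(3*t)) dt by parts with u = t, dv = (-5*exp(3*t)) dt, so v = -5*exp(3*t)/3: now -5*t*exp(3*t)/3 + ∫(5*exp(3*t)/3) dt.
Step 2. Evaluate the standard form: now -5*t*exp(3*t)/3 + 5*exp(3*t)/9.
Answer: -5*t*exp(3*t)/3 + 5*exp(3*t)/9.


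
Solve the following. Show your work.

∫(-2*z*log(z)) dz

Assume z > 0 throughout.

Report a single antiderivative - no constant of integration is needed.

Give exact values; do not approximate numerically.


Step 1. Integrate ∫(-2*z*log(z)) dz by parts with u = log(z), dv = (-2*z) dz, so v = -z**2 [assuming z > 0]: now -z**2*log(z) + ∫(z) dz.
Step 2. Evaluate the standard form: now -z**2*log(z) + z**2/2.
Answer: -z**2*log(z) + z**2/2.


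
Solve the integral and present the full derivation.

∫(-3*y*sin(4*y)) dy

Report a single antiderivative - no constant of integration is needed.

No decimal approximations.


Step 1. Integrate ∫(-3*y*sin(4*y)) dy by parts with u = y, dv = (-3*sin(4*y)) dy, so v = 3*cos(4*y)/4: now 3*y*cos(4*y)/4 + ∫(-3*cos(4*y)/4) dy.
Step 2. Evaluate the standard form: now 3*y*cos(4*y)/4 - 3*sin(4*y)/16.
Answer: 3*y*cos(4*y)/4 - 3*sin(4*y)/16.


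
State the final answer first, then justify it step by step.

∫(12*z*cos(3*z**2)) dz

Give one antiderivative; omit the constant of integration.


The answer is 2*sin(3*z**2).
Step 1. Substitute u = z**2, turning ∫(12*z*cos(3*z**2)) dz into ∫(6*cos(3*u)) du: now ∫(6*cos(3*u)) du.
Step 2. Evaluate the standard form: now 2*sin(3*u).
Step 3. Substitute back u = z**2: now 2*sin(3*z**2).
Answer: 2*sin(3*z**2).


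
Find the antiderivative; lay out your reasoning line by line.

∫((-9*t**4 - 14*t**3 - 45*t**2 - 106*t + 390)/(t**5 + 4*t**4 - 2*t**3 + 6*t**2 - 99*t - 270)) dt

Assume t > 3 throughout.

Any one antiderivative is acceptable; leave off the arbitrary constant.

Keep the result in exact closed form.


Step 1. Decompose ∫((-9*t**4 - 14*t**3 - 45*t**2 - 106*t + 390)/(t**5 + 4*t**4 - 2*t**3 + 6*t**2 - 99*t - 270)) dt by partial fractions, (-9*t**4 - 14*t**3 - 45*t**2 - 106*t + 390)/(t**5 + 4*t**4 - 2*t**3 + 6*t**2 - 99*t - 270) = -1/(t**2 + 9) - 5/(t + 5) - 2/(t + 2) - 2/(t - 3): now ∫(-2/(t - 3)) dt + ∫(-2/(t + 2)) dt + ∫(-5/(t + 5)) dt + ∫(-1/(t**2 + 9)) dt.
Step 2. Evaluate the standard form [assuming t > -2]: now -2*log(t + 2) + ∫(-2/(t - 3)) dt + ∫(-5/(t + 5)) dt + ∫(-1/(t**2 + 9)) dt.
Step 3. Evaluate the standard form [assuming t > 3]: now -2*log(t - 3) - 2*log(t + 2) + ∫(-5/(t + 5)) dt + ∫(-1/(t**2 + 9)) dt.
Step 4. Evaluate the standard form [assuming t > -5]: now -2*log(t - 3) - 2*log(t + 2) - 5*log(t + 5) + ∫(-1/(t**2 + 9)) dt.
Step 5. Evaluate the standard form: now -2*log(t - 3) - 2*log(t + 2) - 5*log(t + 5) - atan(t/3)/3.
Answer: -2*log(t - 3) - 2*log(t + 2) - 5*log(t + 5) - atan(t/3)/3.


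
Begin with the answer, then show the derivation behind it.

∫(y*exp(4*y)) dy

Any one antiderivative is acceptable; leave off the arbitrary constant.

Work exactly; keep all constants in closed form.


The answer is y*exp(4*y)/4 - exp(4*y)/16.
Step 1. Integrate ∫(y*exp(4*y)) dy by parts with u = y, dv = (exp(4*y)) dy, so v = exp(4*y)/4: now y*exp(4*y)/4 + ∫(-exp(4*y)/4) dy.
Step 2. Evaluate the standard form: now y*exp(4*y)/4 - exp(4*y)/16.
Answer: y*exp(4*y)/4 - exp(4*y)/16.


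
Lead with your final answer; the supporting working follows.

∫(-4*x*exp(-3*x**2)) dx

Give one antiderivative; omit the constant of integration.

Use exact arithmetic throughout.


The answer is 2*exp(-3*x**2)/3.
Step 1. Substitute u = x**2, turning ∫(-4*x*exp(-3*x**2)) dx into ∫(-2*exp(-3*u)) du: now ∫(-2*exp(-3*u)) du.
Step 2. Evaluate the standard form: now 2*exp(-3*u)/3.
Step 3. Substitute back u = x**2: now 2*exp(-3*x**2)/3.
Answer: 2*exp(-3*x**2)/3.


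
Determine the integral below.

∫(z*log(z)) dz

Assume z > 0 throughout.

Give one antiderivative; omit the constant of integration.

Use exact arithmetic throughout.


Answer: z**2*log(z)/2 - z**2/4.


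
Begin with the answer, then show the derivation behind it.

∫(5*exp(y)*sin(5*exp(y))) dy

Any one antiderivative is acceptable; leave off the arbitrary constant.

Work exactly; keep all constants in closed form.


The answer is -cos(5*exp(y)).
Step 1. Substitute u = exp(y), turning ∫(5*exp(y)*sin(5*exp(y))) dy into ∫(5*sin(5*u)) du: now ∫(5*sin(5*u)) du.
Step 2. Evaluate the standard form: now -cos(5*u).
Step 3. Substitute back u = exp(y): now -cos(5*exp(y)).
Answer: -cos(5*exp(y)).


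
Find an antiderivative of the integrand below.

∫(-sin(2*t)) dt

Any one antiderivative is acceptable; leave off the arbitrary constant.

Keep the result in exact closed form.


Answer: cos(2*t)/2.


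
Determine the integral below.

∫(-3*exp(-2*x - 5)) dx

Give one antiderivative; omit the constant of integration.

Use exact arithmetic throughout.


Answer: 3*exp(-2*x - 5)/2.


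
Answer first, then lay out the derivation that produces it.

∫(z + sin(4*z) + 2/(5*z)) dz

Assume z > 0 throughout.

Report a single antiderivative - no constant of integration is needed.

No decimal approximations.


The answer is z**2/2 + 2*log(z)/5 - cos(4*z)/4.
Step 1. Rewrite: now ∫(2/(5*z)) dz + ∫(z) dz + ∫(sin(4*z)) dz.
Step 2. Evaluate the standard form: now z**2/2 + ∫(2/(5*z)) dz + ∫(sin(4*z)) dz.
Step 3. Evaluate the standard form [assuming z > 0]: now z**2/2 + 2*log(z)/5 + ∫(sin(4*z)) dz.
Step 4. Evaluate the standard form: now z**2/2 + 2*log(z)/5 - cos(4*z)/4.
Answer: z**2/2 + 2*log(z)/5 - cos(4*z)/4.


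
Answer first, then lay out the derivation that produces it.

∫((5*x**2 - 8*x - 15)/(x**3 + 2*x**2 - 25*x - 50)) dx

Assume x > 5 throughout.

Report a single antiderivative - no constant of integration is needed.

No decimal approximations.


The answer is log(x - 5) - log(x + 2) + 5*log(x + 5).
Step 1. Decompose ∫((5*x**2 - 8*x - 15)/(x**3 + 2*x**2 - 25*x - 50)) dx by partial fractions, (5*x**2 - 8*x - 15)/(x**3 + 2*x**2 - 25*x - 50) = 5/(x + 5) - 1/(x + 2) + 1/(x - 5): now ∫(1/(x - 5)) dx + ∫(-1/(x + 2)) dx + ∫(5/(x + 5)) dx.
Step 2. Evaluate the standard form [assuming x > -2]: now -log(x + 2) + ∫(1/(x - 5)) dx + ∫(5/(x + 5)) dx.
Step 3. Evaluate the standard form [assuming x > -5]: now -log(x + 2) + 5*log(x + 5) + ∫(1/(x - 5)) dx.
Step 4. Evaluate the standard form [assuming x > 5]: now log(x - 5) - log(x + 2) + 5*log(x + 5).
Answer: log(x - 5) - log(x + 2) + 5*log(x + 5).


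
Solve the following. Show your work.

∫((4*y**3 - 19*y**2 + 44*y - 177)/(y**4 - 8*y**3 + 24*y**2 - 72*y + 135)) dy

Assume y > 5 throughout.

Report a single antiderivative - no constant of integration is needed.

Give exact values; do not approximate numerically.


Step 1. Decompose ∫((4*y**3 - 19*y**2 + 44*y - 177)/(y**4 - 8*y**3 + 24*y**2 - 72*y + 135)) dy by partial fractions, (4*y**3 - 19*y**2 + 44*y - 177)/(y**4 - 8*y**3 + 24*y**2 - 72*y + 135) = -1/(y**2 + 9) + 3/(y - 3) + 1/(y - 5): now ∫(1/(y - 5)) dy + ∫(3/(y - 3)) dy + ∫(-1/(y**2 + 9)) dy.
Step 2. Evaluate the standard form [assuming y > 5]: now log(y - 5) + ∫(3/(y - 3)) dy + ∫(-1/(y**2 + 9)) dy.
Step 3. Evaluate the standard form [assuming y > 3]: now log(y - 5) + 3*log(y - 3) + ∫(-1/(y**2 + 9)) dy.
Step 4. Evaluate the standard form: now log(y - 5) + 3*log(y - 3) - atan(y/3)/3.
Answer: log(y - 5) + 3*log(y - 3) - atan(y/3)/3.


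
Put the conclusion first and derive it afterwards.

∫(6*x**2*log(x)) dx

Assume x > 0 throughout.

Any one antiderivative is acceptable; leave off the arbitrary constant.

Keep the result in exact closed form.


The answer is 2*x**3*log(x) - 2*x**3/3.
Step 1. Integrate ∫(6*x**2*log(x)) dx by parts with u = log(x), dv = (6*x**2) dx, so v = 2*x**3 [assuming x > 0]: now 2*x**3*log(x) + ∫(-2*x**2) dx.
Step 2. Evaluate the standard form: now 2*x**3*log(x) - 2*x**3/3.
Answer: 2*x**3*log(x) - 2*x**3/3.


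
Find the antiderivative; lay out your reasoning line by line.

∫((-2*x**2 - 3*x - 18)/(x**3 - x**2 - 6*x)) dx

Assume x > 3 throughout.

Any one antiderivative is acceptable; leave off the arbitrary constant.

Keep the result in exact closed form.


Step 1. Decompose ∫((-2*x**2 - 3*x - 18)/(x**3 - x**2 - 6*x)) dx by partial fractions, (-2*x**2 - 3*x - 18)/(x**3 - x**2 - 6*x) = -2/(x + 2) - 3/(x - 3) + 3/x: now ∫(3/x) dx + ∫(-3/(x - 3)) dx + ∫(-2/(x + 2)) dx.
Step 2. Evaluate the standard form [assuming x > -2]: now -2*log(x + 2) + ∫(3/x) dx + ∫(-3/(x - 3)) dx.
Step 3. Evaluate the standard form [assuming x > 0]: now 3*log(x) - 2*log(x + 2) + ∫(-3/(x - 3)) dx.
Step 4. Evaluate the standard form [assuming x > 3]: now 3*log(x) - 3*log(x - 3) - 2*log(x + 2).
Answer: 3*log(x) - 3*log(x - 3) - 2*log(x + 2).


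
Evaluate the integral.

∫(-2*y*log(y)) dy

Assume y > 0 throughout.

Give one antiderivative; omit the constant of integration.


Answer: -y**2*log(y) + y**2/2.


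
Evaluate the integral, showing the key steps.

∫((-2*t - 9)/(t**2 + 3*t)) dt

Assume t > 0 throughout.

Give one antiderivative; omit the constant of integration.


Step 1. Decompose ∫((-2*t - 9)/(t**2 + 3*t)) dt by partial fractions, (-2*t - 9)/(t**2 + 3*t) = 1/(t + 3) - 3/t: now ∫(-3/t) dt + ∫(1/(t + 3)) dt.
Step 2. Evaluate the standard form [assuming t > -3]: now log(t + 3) + ∫(-3/t) dt.
Step 3. Evaluate the standard form [assuming t > 0]: now -3*log(t) + log(t + 3).
Answer: -3*log(t) + log(t + 3).


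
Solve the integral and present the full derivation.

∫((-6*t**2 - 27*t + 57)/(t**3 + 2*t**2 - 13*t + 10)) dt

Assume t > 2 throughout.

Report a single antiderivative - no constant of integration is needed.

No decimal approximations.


Step 1. Decompose ∫((-6*t**2 - 27*t + 57)/(t**3 + 2*t**2 - 13*t + 10)) dt by partial fractions, (-6*t**2 - 27*t + 57)/(t**3 + 2*t**2 - 13*t + 10) = 1/(t + 5) - 4/(t - 1) - 3/(t - 2): now ∫(-3/(t - 2)) dt + ∫(-4/(t - 1)) dt + ∫(1/(t + 5)) dt.
Step 2. Evaluate the standard form [assuming t > 2]: now -3*log(t - 2) + ∫(-4/(t - 1)) dt + ∫(1/(t + 5)) dt.
Step 3. Evaluate the standard form [assuming t > 1]: now -3*log(t - 2) - 4*log(t - 1) + ∫(1/(t + 5)) dt.
Step 4. Evaluate the standard form [assuming t > -5]: now -3*log(t - 2) - 4*log(t - 1) + log(t + 5).
Answer: -3*log(t - 2) - 4*log(t - 1) + log(t + 5).


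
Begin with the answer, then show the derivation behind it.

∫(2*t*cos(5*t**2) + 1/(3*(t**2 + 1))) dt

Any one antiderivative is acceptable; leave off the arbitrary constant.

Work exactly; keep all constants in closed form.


The answer is sin(5*t**2)/5 + atan(t)/3.
Step 1. Rewrite: now ∫(2*t*cos(5*t**2)) dt + ∫(1/(3*(t**2 + 1))) dt.
Step 2. Substitute u = t**2, turning ∫(2*t*cos(5*t**2)) dt into ∫(cos(5*u)) du: now ∫(1/(3*(t**2 + 1))) dt + ∫(cos(5*u)) du.
Step 3. Evaluate the standard form: now sin(5*u)/5 + ∫(1/(3*(t**2 + 1))) dt.
Step 4. Substitute back u = t**2: now sin(5*t**2)/5 + ∫(1/(3*(t**2 + 1))) dt.
Step 5. Evaluate the standard form: now sin(5*t**2)/5 + atan(t)/3.
Answer: sin(5*t**2)/5 + atan(t)/3.


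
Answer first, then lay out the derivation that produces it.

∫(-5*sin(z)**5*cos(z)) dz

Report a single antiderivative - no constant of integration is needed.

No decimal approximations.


The answer is -5*sin(z)**6/6.
Step 1. Substitute u = sin(z), turning ∫(-5*sin(z)**5*cos(z)) dz into ∫(-5*u**5) du: now ∫(-5*u**5) du.
Step 2. Evaluate the standard form: now -5*u**6/6.
Step 3. Substitute back u = sin(z): now -5*sin(z)**6/6.
Answer: -5*sin(z)**6/6.


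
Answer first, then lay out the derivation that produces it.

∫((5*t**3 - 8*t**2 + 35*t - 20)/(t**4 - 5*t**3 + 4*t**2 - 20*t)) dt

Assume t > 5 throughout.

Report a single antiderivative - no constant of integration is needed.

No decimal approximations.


The answer is log(t) + 4*log(t - 5) - 3*atan(t/2)/2.
Step 1. Decompose ∫((5*t**3 - 8*t**2 + 35*t - 20)/(t**4 - 5*t**3 + 4*t**2 - 20*t)) dt by partial fractions, (5*t**3 - 8*t**2 + 35*t - 20)/(t**4 - 5*t**3 + 4*t**2 - 20*t) = -3/(t**2 + 4) + 4/(t - 5) + 1/t: now ∫(1/t) dt + ∫(4/(t - 5)) dt + ∫(-3/(t**2 + 4)) dt.
Step 2. Evaluate the standard form [assuming t > 5]: now 4*log(t - 5) + ∫(1/t) dt + ∫(-3/(t**2 + 4)) dt.
Step 3. Evaluate the standard form [assuming t > 0]: now log(t) + 4*log(t - 5) + ∫(-3/(t**2 + 4)) dt.
Step 4. Evaluate the standard form: now log(t) + 4*log(t - 5) - 3*atan(t/2)/2.
Answer: log(t) + 4*log(t - 5) - 3*atan(t/2)/2.


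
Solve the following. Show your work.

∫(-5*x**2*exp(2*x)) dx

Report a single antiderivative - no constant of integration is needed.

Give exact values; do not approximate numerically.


Step 1. Integrate ∫(-5*x**2*exp(2*x)) dx by parts with u = x**2, dv = (-5*exp(2*x)) dx, so v = -5*exp(2*x)/2: now -5*x**2*exp(2*x)/2 + ∫(5*x*exp(2*x)) dx.
Step 2. Integrate ∫(5*x*exp(2*x)) dx by parts with u = x, dv = (5*exp(2*x)) dx, so v = 5*exp(2*x)/2: now -5*x**2*exp(2*x)/2 + 5*x*exp(2*x)/2 + ∫(-5*exp(2*x)/2) dx.
Step 3. Evaluate the standard form: now -5*x**2*exp(2*x)/2 + 5*x*exp(2*x)/2 - 5*exp(2*x)/4.
Answer: -5*x**2*exp(2*x)/2 + 5*x*exp(2*x)/2 - 5*exp(2*x)/4.


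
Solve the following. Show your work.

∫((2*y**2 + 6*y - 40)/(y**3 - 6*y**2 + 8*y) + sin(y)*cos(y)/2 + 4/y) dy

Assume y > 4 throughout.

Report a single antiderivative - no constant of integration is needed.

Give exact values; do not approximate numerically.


Step 1. Rewrite: now ∫(4/y) dy + ∫((2*y**2 + 6*y - 40)/(y**3 - 6*y**2 + 8*y)) dy + ∫(sin(y)*cos(y)/2) dy.
Step 2. Evaluate the standard form [assuming y > 0]: now 4*log(y) + ∫((2*y**2 + 6*y - 40)/(y**3 - 6*y**2 + 8*y)) dy + ∫(sin(y)*cos(y)/2) dy.
Step 3. Substitute u = sin(y), turning ∫(sin(y)*cos(y)/2) dy into ∫(u/2) du: now 4*log(y) + ∫(u/2) du + ∫((2*y**2 + 6*y - 40)/(y**3 - 6*y**2 + 8*y)) dy.
Step 4. Evaluate the standard form: now u**2/4 + 4*log(y) + ∫((2*y**2 + 6*y - 40)/(y**3 - 6*y**2 + 8*y)) dy.
Step 5. Substitute back u = sin(y): now 4*log(y) + sin(y)**2/4 + ∫((2*y**2 + 6*y - 40)/(y**3 - 6*y**2 + 8*y)) dy.
Step 6. Decompose ∫((2*y**2 + 6*y - 40)/(y**3 - 6*y**2 + 8*y)) dy by partial fractions, (2*y**2 + 6*y - 40)/(y**3 - 6*y**2 + 8*y) = 5/(y - 2) + 2/(y - 4) - 5/y: now 4*log(y) + sin(y)**2/4 + ∫(-5/y) dy + ∫(2/(y - 4)) dy + ∫(5/(y - 2)) dy.
Step 7. Evaluate the standard form [assuming y > 2]: now 4*log(y) + 5*log(y - 2) + sin(y)**2/4 + ∫(-5/y) dy + ∫(2/(y - 4)) dy.
Step 8. Evaluate the standard form [assuming y > 4]: now 4*log(y) + 2*log(y - 4) + 5*log(y - 2) + sin(y)**2/4 + ∫(-5/y) dy.
Step 9. Evaluate the standard form [assuming y > 0]: now -log(y) + 2*log(y - 4) + 5*log(y - 2) + sin(y)**2/4.
Answer: -log(y) + 2*log(y - 4) + 5*log(y - 2) + sin(y)**2/4.


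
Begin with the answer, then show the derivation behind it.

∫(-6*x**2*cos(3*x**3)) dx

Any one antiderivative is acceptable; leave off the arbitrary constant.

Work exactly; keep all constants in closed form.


The answer is -2*sin(3*x**3)/3.
Step 1. Substitute u = x**3, turning ∫(-6*x**2*cos(3*x**3)) dx into ∫(-2*cos(3*u)) du: now ∫(-2*cos(3*u)) du.
Step 2. Evaluate the standard form: now -2*sin(3*u)/3.
Step 3. Substitute back u = x**3: now -2*sin(3*x**3)/3.
Answer: -2*sin(3*x**3)/3.


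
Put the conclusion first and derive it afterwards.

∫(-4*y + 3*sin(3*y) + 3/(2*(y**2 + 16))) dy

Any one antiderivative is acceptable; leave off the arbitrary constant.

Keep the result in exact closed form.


The answer is -2*y**2 - cos(3*y) + 3*atan(y/4)/8.
Step 1. Rewrite: now ∫(-4*y) dy + ∫(3/(2*(y**2 + 16))) dy + ∫(3*sin(3*y)) dy.
Step 2. Evaluate the standard form: now -2*y**2 + ∫(3/(2*(y**2 + 16))) dy + ∫(3*sin(3*y)) dy.
Step 3. Evaluate the standard form: now -2*y**2 - cos(3*y) + ∫(3/(2*(y**2 + 16))) dy.
Step 4. Evaluate the standard form: now -2*y**2 - cos(3*y) + 3*atan(y/4)/8.
Answer: -2*y**2 - cos(3*y) + 3*atan(y/4)/8.


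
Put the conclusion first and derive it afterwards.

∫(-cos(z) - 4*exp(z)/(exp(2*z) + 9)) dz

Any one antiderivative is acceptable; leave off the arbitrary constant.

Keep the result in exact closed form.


The answer is -sin(z) - 4*atan(exp(z)/3)/3.
Step 1. Rewrite: now ∫(-4*exp(z)/(exp(2*z) + 9)) dz + ∫(-cos(z)) dz.
Step 2. Substitute u = exp(z), turning ∫(-4*exp(z)/(exp(2*z) + 9)) dz into ∫(-4/(u**2 + 9)) du: now ∫(-4/(u**2 + 9)) du + ∫(-cos(z)) dz.
Step 3. Evaluate the standard form: now -4*atan(u/3)/3 + ∫(-cos(z)) dz.
Step 4. Substitute back u = exp(z): now -4*atan(exp(z)/3)/3 + ∫(-cos(z)) dz.
Step 5. Evaluate the standard form: now -sin(z) - 4*atan(exp(z)/3)/3.
Answer: -sin(z) - 4*atan(exp(z)/3)/3.


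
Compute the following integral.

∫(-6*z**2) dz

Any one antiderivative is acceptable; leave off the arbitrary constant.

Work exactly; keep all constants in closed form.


Answer: -2*z**3.


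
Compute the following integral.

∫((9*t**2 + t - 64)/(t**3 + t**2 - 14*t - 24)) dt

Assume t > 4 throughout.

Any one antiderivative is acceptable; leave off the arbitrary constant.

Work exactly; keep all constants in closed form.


Answer: 2*log(t - 4) + 5*log(t + 2) + 2*log(t + 3).


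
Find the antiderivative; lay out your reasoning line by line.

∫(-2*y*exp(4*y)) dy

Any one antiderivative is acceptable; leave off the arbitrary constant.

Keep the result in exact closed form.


Step 1. Integrate ∫(-2*y*exp(4*y)) dy by parts with u = y, dv = (-2*exp(4*y)) dy, so v = -exp(4*y)/2: now -y*exp(4*y)/2 + ∫(exp(4*y)/2) dy.
Step 2. Evaluate the standard form: now -y*exp(4*y)/2 + exp(4*y)/8.
Answer: -y*exp(4*y)/2 + exp(4*y)/8.


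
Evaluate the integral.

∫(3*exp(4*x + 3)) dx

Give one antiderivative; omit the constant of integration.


Answer: 3*exp(4*x + 3)/4.


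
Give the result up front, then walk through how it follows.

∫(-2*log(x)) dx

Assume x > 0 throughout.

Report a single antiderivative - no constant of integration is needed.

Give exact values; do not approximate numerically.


The answer is -2*x*log(x) + 2*x.
Step 1. Integrate ∫(-2*log(x)) dx by parts with u = log(x), dv = (-2) dx, so v = -2*x [assuming x > 0]: now -2*x*log(x) + ∫(2) dx.
Step 2. Evaluate the standard form: now -2*x*log(x) + 2*x.
Answer: -2*x*log(x) + 2*x.


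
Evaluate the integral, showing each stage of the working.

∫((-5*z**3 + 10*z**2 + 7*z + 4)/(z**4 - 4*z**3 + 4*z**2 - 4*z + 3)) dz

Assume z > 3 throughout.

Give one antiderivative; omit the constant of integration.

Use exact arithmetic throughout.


Step 1. Decompose ∫((-5*z**3 + 10*z**2 + 7*z + 4)/(z**4 - 4*z**3 + 4*z**2 - 4*z + 3)) dz by partial fractions, (-5*z**3 + 10*z**2 + 7*z + 4)/(z**4 - 4*z**3 + 4*z**2 - 4*z + 3) = -3/(z**2 + 1) - 4/(z - 1) - 1/(z - 3): now ∫(-1/(z - 3)) dz + ∫(-4/(z - 1)) dz + ∫(-3/(z**2 + 1)) dz.
Step 2. Evaluate the standard form [assuming z > 3]: now -log(z - 3) + ∫(-4/(z - 1)) dz + ∫(-3/(z**2 + 1)) dz.
Step 3. Evaluate the standard form [assuming z > 1]: now -log(z - 3) - 4*log(z - 1) + ∫(-3/(z**2 + 1)) dz.
Step 4. Evaluate the standard form: now -log(z - 3) - 4*log(z - 1) - 3*atan(z).
Answer: -log(z - 3) - 4*log(z - 1) - 3*atan(z).


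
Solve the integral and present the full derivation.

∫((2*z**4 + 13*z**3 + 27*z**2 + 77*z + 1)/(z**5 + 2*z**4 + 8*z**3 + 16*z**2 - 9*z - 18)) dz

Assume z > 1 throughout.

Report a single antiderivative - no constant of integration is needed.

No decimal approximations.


Step 1. Decompose ∫((2*z**4 + 13*z**3 + 27*z**2 + 77*z + 1)/(z**5 + 2*z**4 + 8*z**3 + 16*z**2 - 9*z - 18)) dz by partial fractions, (2*z**4 + 13*z**3 + 27*z**2 + 77*z + 1)/(z**5 + 2*z**4 + 8*z**3 + 16*z**2 - 9*z - 18) = 4/(z**2 + 9) - 3/(z + 2) + 3/(z + 1) + 2/(z - 1): now ∫(2/(z - 1)) dz + ∫(3/(z + 1)) dz + ∫(-3/(z + 2)) dz + ∫(4/(z**2 + 9)) dz.
Step 2. Evaluate the standard form [assuming z > -1]: now 3*log(z + 1) + ∫(2/(z - 1)) dz + ∫(-3/(z + 2)) dz + ∫(4/(z**2 + 9)) dz.
Step 3. Evaluate the standard form [assuming z > -2]: now 3*log(z + 1) - 3*log(z + 2) + ∫(2/(z - 1)) dz + ∫(4/(z**2 + 9)) dz.
Step 4. Evaluate the standard form [assuming z > 1]: now 2*log(z - 1) + 3*log(z + 1) - 3*log(z + 2) + ∫(4/(z**2 + 9)) dz.
Step 5. Evaluate the standard form: now 2*log(z - 1) + 3*log(z + 1) - 3*log(z + 2) + 4*atan(z/3)/3.
Answer: 2*log(z - 1) + 3*log(z + 1) - 3*log(z + 2) + 4*atan(z/3)/3.


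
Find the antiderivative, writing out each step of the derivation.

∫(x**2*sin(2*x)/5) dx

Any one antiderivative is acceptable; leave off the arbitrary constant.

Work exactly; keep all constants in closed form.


Step 1. Integrate ∫(x**2*sin(2*x)/5) dx by parts with u = x**2, dv = (sin(2*x)/5) dx, so v = -cos(2*x)/10: now -x**2*cos(2*x)/10 + ∫(x*cos(2*x)/5) dx.
Step 2. Integrate ∫(x*cos(2*x)/5) dx by parts with u = x, dv = (cos(2*x)/5) dx, so v = sin(2*x)/10: now -x**2*cos(2*x)/10 + x*sin(2*x)/10 + ∫(-sin(2*x)/10) dx.
Step 3. Evaluate the standard form: now -x**2*cos(2*x)/10 + x*sin(2*x)/10 + cos(2*x)/20.
Answer: -x**2*cos(2*x)/10 + x*sin(2*x)/10 + cos(2*x)/20.


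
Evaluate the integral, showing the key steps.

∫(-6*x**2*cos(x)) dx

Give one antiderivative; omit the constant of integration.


Step 1. Integrate ∫(-6*x**2*cos(x)) dx by parts with u = x**2, dv = (-6*cos(x)) dx, so v = -6*sin(x): now -6*x**2*sin(x) + ∫(12*x*sin(x)) dx.
Step 2. Integrate ∫(12*x*sin(x)) dx by parts with u = x, dv = (12*sin(x)) dx, so v = -12*cos(x): now -6*x**2*sin(x) - 12*x*cos(x) + ∫(12*cos(x)) dx.
Step 3. Evaluate the standard form: now -6*x**2*sin(x) - 12*x*cos(x) + 12*sin(x).
Answer: -6*x**2*sin(x) - 12*x*cos(x) + 12*sin(x).


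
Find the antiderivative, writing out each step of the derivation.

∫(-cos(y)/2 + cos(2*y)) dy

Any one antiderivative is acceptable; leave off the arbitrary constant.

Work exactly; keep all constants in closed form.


Step 1. Rewrite: now ∫(-cos(y)/2) dy + ∫(cos(2*y)) dy.
Step 2. Evaluate the standard form: now -sin(y)/2 + ∫(cos(2*y)) dy.
Step 3. Evaluate the standard form: now -sin(y)/2 + sin(2*y)/2.
Answer: -sin(y)/2 + sin(2*y)/2.


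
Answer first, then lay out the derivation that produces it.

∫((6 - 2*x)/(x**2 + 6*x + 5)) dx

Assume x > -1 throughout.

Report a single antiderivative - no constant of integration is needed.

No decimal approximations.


The answer is 2*log(x + 1) - 4*log(x + 5).
Step 1. Decompose ∫((6 - 2*x)/(x**2 + 6*x + 5)) dx by partial fractions, (6 - 2*x)/(x**2 + 6*x + 5) = -4/(x + 5) + 2/(x + 1): now ∫(2/(x + 1)) dx + ∫(-4/(x + 5)) dx.
Step 2. Evaluate the standard form [assuming x > -5]: now -4*log(x + 5) + ∫(2/(x + 1)) dx.
Step 3. Evaluate the standard form [assuming x > -1]: now 2*log(x + 1) - 4*log(x + 5).
Answer: 2*log(x + 1) - 4*log(x + 5).


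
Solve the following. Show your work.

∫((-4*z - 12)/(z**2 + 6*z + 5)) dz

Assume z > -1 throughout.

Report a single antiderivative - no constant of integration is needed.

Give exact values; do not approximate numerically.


Step 1. Decompose ∫((-4*z - 12)/(z**2 + 6*z + 5)) dz by partial fractions, (-4*z - 12)/(z**2 + 6*z + 5) = -2/(z + 5) - 2/(z + 1): now ∫(-2/(z + 1)) dz + ∫(-2/(z + 5)) dz.
Step 2. Evaluate the standard form [assuming z > -5]: now -2*log(z + 5) + ∫(-2/(z + 1)) dz.
Step 3. Evaluate the standard form [assuming z > -1]: now -2*log(z + 1) - 2*log(z + 5).
Answer: -2*log(z + 1) - 2*log(z + 5).


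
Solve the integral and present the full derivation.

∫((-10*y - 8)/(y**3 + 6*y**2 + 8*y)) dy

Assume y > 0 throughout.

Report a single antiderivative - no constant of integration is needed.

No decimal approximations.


Step 1. Decompose ∫((-10*y - 8)/(y**3 + 6*y**2 + 8*y)) dy by partial fractions, (-10*y - 8)/(y**3 + 6*y**2 + 8*y) = 4/(y + 4) - 3/(y + 2) - 1/y: now ∫(-1/y) dy + ∫(-3/(y + 2)) dy + ∫(4/(y + 4)) dy.
Step 2. Evaluate the standard form [assuming y > -4]: now 4*log(y + 4) + ∫(-1/y) dy + ∫(-3/(y + 2)) dy.
Step 3. Evaluate the standard form [assuming y > -2]: now -3*log(y + 2) + 4*log(y + 4) + ∫(-1/y) dy.
Step 4. Evaluate the standard form [assuming y > 0]: now -log(y) - 3*log(y + 2) + 4*log(y + 4).
Answer: -log(y) - 3*log(y + 2) + 4*log(y + 4).


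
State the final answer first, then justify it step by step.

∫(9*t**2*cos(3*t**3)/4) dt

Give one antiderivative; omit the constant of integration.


The answer is sin(3*t**3)/4.
Step 1. Substitute u = t**3, turning ∫(9*t**2*cos(3*t**3)/4) dt into ∫(3*cos(3*u)/4) du: now ∫(3*cos(3*u)/4) du.
Step 2. Evaluate the standard form: now sin(3*u)/4.
Step 3. Substitute back u = t**3: now sin(3*t**3)/4.
Answer: sin(3*t**3)/4.


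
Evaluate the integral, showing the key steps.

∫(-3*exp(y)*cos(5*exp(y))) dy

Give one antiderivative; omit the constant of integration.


Step 1. Substitute u = exp(y), turning ∫(-3*exp(y)*cos(5*exp(y))) dy into ∫(-3*cos(5*u)) du: now ∫(-3*cos(5*u)) du.
Step 2. Evaluate the standard form: now -3*sin(5*u)/5.
Step 3. Substitute back u = exp(y): now -3*sin(5*exp(y))/5.
Answer: -3*sin(5*exp(y))/5.


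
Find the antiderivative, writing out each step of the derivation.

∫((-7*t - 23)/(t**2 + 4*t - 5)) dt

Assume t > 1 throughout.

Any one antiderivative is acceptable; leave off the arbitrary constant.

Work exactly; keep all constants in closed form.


Step 1. Decompose ∫((-7*t - 23)/(t**2 + 4*t - 5)) dt by partial fractions, (-7*t - 23)/(t**2 + 4*t - 5) = -2/(t + 5) - 5/(t - 1): now ∫(-5/(t - 1)) dt + ∫(-2/(t + 5)) dt.
Step 2. Evaluate the standard form [assuming t > 1]: now -5*log(t - 1) + ∫(-2/(t + 5)) dt.
Step 3. Evaluate the standard form [assuming t > -5]: now -5*log(t - 1) - 2*log(t + 5).
Answer: -5*log(t - 1) - 2*log(t + 5).


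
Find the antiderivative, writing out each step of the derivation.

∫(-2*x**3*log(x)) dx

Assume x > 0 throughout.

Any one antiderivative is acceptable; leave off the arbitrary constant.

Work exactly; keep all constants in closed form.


Step 1. Integrate ∫(-2*x**3*log(x)) dx by parts with u = log(x), dv = (-2*x**3) dx, so v = -x**4/2 [assuming x > 0]: now -x**4*log(x)/2 + ∫(x**3/2) dx.
Step 2. Evaluate the standard form: now -x**4*log(x)/2 + x**4/8.
Answer: -x**4*log(x)/2 + x**4/8.


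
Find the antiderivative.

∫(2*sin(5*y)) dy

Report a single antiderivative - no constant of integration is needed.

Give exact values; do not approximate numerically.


Answer: -2*cos(5*y)/5.


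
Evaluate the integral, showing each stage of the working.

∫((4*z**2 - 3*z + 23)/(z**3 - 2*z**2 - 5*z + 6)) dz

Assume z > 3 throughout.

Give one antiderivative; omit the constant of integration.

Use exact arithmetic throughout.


Step 1. Decompose ∫((4*z**2 - 3*z + 23)/(z**3 - 2*z**2 - 5*z + 6)) dz by partial fractions, (4*z**2 - 3*z + 23)/(z**3 - 2*z**2 - 5*z + 6) = 3/(z + 2) - 4/(z - 1) + 5/(z - 3): now ∫(5/(z - 3)) dz + ∫(-4/(z - 1)) dz + ∫(3/(z + 2)) dz.
Step 2. Evaluate the standard form [assuming z > 1]: now -4*log(z - 1) + ∫(5/(z - 3)) dz + ∫(3/(z + 2)) dz.
Step 3. Evaluate the standard form [assuming z > 3]: now 5*log(z - 3) - 4*log(z - 1) + ∫(3/(z + 2)) dz.
Step 4. Evaluate the standard form [assuming z > -2]: now 5*log(z - 3) - 4*log(z - 1) + 3*log(z + 2).
Answer: 5*log(z - 3) - 4*log(z - 1) + 3*log(z + 2).


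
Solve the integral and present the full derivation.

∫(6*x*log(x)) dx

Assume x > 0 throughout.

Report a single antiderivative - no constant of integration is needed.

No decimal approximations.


Step 1. Integrate ∫(6*x*log(x)) dx by parts with u = log(x), dv = (6*x) dx, so v = 3*x**2 [assuming x > 0]: now 3*x**2*log(x) + ∫(-3*x) dx.
Step 2. Evaluate the standard form: now 3*x**2*log(x) - 3*x**2/2.
Answer: 3*x**2*log(x) - 3*x**2/2.


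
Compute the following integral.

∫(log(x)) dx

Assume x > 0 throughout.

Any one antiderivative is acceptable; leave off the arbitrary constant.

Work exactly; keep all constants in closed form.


Answer: x*log(x) - x.


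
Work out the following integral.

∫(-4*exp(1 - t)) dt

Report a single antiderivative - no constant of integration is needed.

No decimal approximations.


Answer: 4*exp(1 - t).


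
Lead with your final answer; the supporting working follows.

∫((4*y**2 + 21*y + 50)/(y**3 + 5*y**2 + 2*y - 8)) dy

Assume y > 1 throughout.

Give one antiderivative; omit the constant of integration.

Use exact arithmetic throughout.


The answer is 5*log(y - 1) - 4*log(y + 2) + 3*log(y + 4).
Step 1. Decompose ∫((4*y**2 + 21*y + 50)/(y**3 + 5*y**2 + 2*y - 8)) dy by partial fractions, (4*y**2 + 21*y + 50)/(y**3 + 5*y**2 + 2*y - 8) = 3/(y + 4) - 4/(y + 2) + 5/(y - 1): now ∫(5/(y - 1)) dy + ∫(-4/(y + 2)) dy + ∫(3/(y + 4)) dy.
Step 2. Evaluate the standard form [assuming y > -4]: now 3*log(y + 4) + ∫(5/(y - 1)) dy + ∫(-4/(y + 2)) dy.
Step 3. Evaluate the standard form [assuming y > 1]: now 5*log(y - 1) + 3*log(y + 4) + ∫(-4/(y + 2)) dy.
Step 4. Evaluate the standard form [assuming y > -2]: now 5*log(y - 1) - 4*log(y + 2) + 3*log(y + 4).
Answer: 5*log(y - 1) - 4*log(y + 2) + 3*log(y + 4).


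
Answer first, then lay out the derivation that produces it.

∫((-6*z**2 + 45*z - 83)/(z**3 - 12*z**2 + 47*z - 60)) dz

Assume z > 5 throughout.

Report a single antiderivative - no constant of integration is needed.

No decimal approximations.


The answer is -4*log(z - 5) - log(z - 4) - log(z - 3).
Step 1. Decompose ∫((-6*z**2 + 45*z - 83)/(z**3 - 12*z**2 + 47*z - 60)) dz by partial fractions, (-6*z**2 + 45*z - 83)/(z**3 - 12*z**2 + 47*z - 60) = -1/(z - 3) - 1/(z - 4) - 4/(z - 5): now ∫(-4/(z - 5)) dz + ∫(-1/(z - 4)) dz + ∫(-1/(z - 3)) dz.
Step 2. Evaluate the standard form [assuming z > 5]: now -4*log(z - 5) + ∫(-1/(z - 4)) dz + ∫(-1/(z - 3)) dz.
Step 3. Evaluate the standard form [assuming z > 4]: now -4*log(z - 5) - log(z - 4) + ∫(-1/(z - 3)) dz.
Step 4. Evaluate the standard form [assuming z > 3]: now -4*log(z - 5) - log(z - 4) - log(z - 3).
Answer: -4*log(z - 5) - log(z - 4) - log(z - 3).


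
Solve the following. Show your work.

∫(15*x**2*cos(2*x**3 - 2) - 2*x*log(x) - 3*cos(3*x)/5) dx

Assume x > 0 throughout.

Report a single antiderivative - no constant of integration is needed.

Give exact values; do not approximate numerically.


Step 1. Rewrite: now ∫(-2*x*log(x)) dx + ∫(15*x**2*cos(2*x**3 - 2)) dx + ∫(-3*cos(3*x)/5) dx.
Step 2. Integrate ∫(-2*x*log(x)) dx by parts with u = log(x), dv = (-2*x) dx, so v = -x**2 [assuming x > 0]: now -x**2*log(x) + ∫(x) dx + ∫(15*x**2*cos(2*x**3 - 2)) dx + ∫(-3*cos(3*x)/5) dx.
Step 3. Evaluate the standard form: now -x**2*log(x) + x**2/2 + ∫(15*x**2*cos(2*x**3 - 2)) dx + ∫(-3*cos(3*x)/5) dx.
Step 4. Evaluate the standard form: now -x**2*log(x) + x**2/2 - sin(3*x)/5 + ∫(15*x**2*cos(2*x**3 - 2)) dx.
Step 5. Substitute u = x**3 - 1, turning ∫(15*x**2*cos(2*x**3 - 2)) dx into ∫(5*cos(2*u)) du: now -x**2*log(x) + x**2/2 - sin(3*x)/5 + ∫(5*cos(2*u)) du.
Step 6. Evaluate the standard form: now -x**2*log(x) + x**2/2 + 5*sin(2*u)/2 - sin(3*x)/5.
Step 7. Substitute back u = x**3 - 1: now -x**2*log(x) + x**2/2 - sin(3*x)/5 + 5*sin(2*x**3 - 2)/2.
Answer: -x**2*log(x) + x**2/2 - sin(3*x)/5 + 5*sin(2*x**3 - 2)/2.


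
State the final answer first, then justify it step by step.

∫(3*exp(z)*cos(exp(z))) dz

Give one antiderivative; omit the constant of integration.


The answer is 3*sin(exp(z)).
Step 1. Substitute u = exp(z), turning ∫(3*exp(z)*cos(exp(z))) dz into ∫(3*cos(u)) du: now ∫(3*cos(u)) du.
Step 2. Evaluate the standard form: now 3*sin(u).
Step 3. Substitute back u = exp(z): now 3*sin(exp(z)).
Answer: 3*sin(exp(z)).


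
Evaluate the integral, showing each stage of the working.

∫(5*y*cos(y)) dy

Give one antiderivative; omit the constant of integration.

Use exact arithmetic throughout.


Step 1. Integrate ∫(5*y*cos(y)) dy by parts with u = y, dv = (5*cos(y)) dy, so v = 5*sin(y): now 5*y*sin(y) + ∫(-5*sin(y)) dy.
Step 2. Evaluate the standard form: now 5*y*sin(y) + 5*cos(y).
Answer: 5*y*sin(y) + 5*cos(y).


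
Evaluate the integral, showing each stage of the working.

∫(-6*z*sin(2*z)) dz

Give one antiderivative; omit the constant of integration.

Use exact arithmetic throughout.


Step 1. Integrate ∫(-6*z*sin(2*z)) dz by parts with u = z, dv = (-6*sin(2*z)) dz, so v = 3*cos(2*z): now 3*z*cos(2*z) + ∫(-3*cos(2*z)) dz.
Step 2. Evaluate the standard form: now 3*z*cos(2*z) - 3*sin(2*z)/2.
Answer: 3*z*cos(2*z) - 3*sin(2*z)/2.


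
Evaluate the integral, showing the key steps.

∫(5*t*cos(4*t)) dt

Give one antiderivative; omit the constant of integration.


Step 1. Integrate ∫(5*t*cos(4*t)) dt by parts with u = t, dv = (5*cos(4*t)) dt, so v = 5*sin(4*t)/4: now 5*t*sin(4*t)/4 + ∫(-5*sin(4*t)/4) dt.
Step 2. Evaluate the standard form: now 5*t*sin(4*t)/4 + 5*cos(4*t)/16.
Answer: 5*t*sin(4*t)/4 + 5*cos(4*t)/16.


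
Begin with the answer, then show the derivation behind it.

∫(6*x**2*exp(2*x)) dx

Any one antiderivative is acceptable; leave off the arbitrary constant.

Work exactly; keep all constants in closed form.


The answer is 3*x**2*exp(2*x) - 3*x*exp(2*x) + 3*exp(2*x)/2.
Step 1. Integrate ∫(6*x**2*exp(2*x)) dx by parts with u = x**2, dv = (6*exp(2*x)) dx, so v = 3*exp(2*x): now 3*x**2*exp(2*x) + ∫(-6*x*exp(2*x)) dx.
Step 2. Integrate ∫(-6*x*exp(2*x)) dx by parts with u = x, dv = (-6*exp(2*x)) dx, so v = -3*exp(2*x): now 3*x**2*exp(2*x) - 3*x*exp(2*x) + ∫(3*exp(2*x)) dx.
Step 3. Evaluate the standard form: now 3*x**2*exp(2*x) - 3*x*exp(2*x) + 3*exp(2*x)/2.
Answer: 3*x**2*exp(2*x) - 3*x*exp(2*x) + 3*exp(2*x)/2.


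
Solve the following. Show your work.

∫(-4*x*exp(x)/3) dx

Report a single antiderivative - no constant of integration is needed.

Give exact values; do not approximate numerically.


Step 1. Integrate ∫(-4*x*exp(x)/3) dx by parts with u = x, dv = (-4*exp(x)/3) dx, so v = -4*exp(x)/3: now -4*x*exp(x)/3 + ∫(4*exp(x)/3) dx.
Step 2. Evaluate the standard form: now -4*x*exp(x)/3 + 4*exp(x)/3.
Answer: -4*x*exp(x)/3 + 4*exp(x)/3.


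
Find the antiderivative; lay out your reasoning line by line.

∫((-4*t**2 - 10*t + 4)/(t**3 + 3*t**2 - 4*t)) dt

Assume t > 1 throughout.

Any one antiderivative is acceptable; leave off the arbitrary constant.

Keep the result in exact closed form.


Step 1. Decompose ∫((-4*t**2 - 10*t + 4)/(t**3 + 3*t**2 - 4*t)) dt by partial fractions, (-4*t**2 - 10*t + 4)/(t**3 + 3*t**2 - 4*t) = -1/(t + 4) - 2/(t - 1) - 1/t: now ∫(-1/t) dt + ∫(-2/(t - 1)) dt + ∫(-1/(t + 4)) dt.
Step 2. Evaluate the standard form [assuming t > 1]: now -2*log(t - 1) + ∫(-1/t) dt + ∫(-1/(t + 4)) dt.
Step 3. Evaluate the standard form [assuming t > -4]: now -2*log(t - 1) - log(t + 4) + ∫(-1/t) dt.
Step 4. Evaluate the standard form [assuming t > 0]: now -log(t) - 2*log(t - 1) - log(t + 4).
Answer: -log(t) - 2*log(t - 1) - log(t + 4).


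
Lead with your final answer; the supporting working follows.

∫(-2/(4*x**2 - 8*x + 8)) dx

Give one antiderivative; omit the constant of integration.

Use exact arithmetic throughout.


The answer is -atan(x - 1)/2.
Step 1. Substitute u = 2 - 2*x, turning ∫(-2/(4*x**2 - 8*x + 8)) dx into ∫(1/(u**2 + 4)) du: now ∫(1/(u**2 + 4)) du.
Step 2. Evaluate the standard form: now atan(u/2)/2.
Step 3. Substitute back u = 2 - 2*x: now -atan(x - 1)/2.
Answer: -atan(x - 1)/2.


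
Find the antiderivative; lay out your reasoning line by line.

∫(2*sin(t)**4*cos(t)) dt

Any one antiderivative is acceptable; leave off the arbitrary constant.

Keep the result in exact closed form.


Step 1. Substitute u = sin(t), turning ∫(2*sin(t)**4*cos(t)) dt into ∫(2*u**4) du: now ∫(2*u**4) du.
Step 2. Evaluate the standard form: now 2*u**5/5.
Step 3. Substitute back u = sin(t): now 2*sin(t)**5/5.
Answer: 2*sin(t)**5/5.


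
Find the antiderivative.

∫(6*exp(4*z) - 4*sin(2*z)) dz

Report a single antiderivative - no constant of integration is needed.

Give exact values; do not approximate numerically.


Answer: 3*exp(4*z)/2 + 2*cos(2*z).


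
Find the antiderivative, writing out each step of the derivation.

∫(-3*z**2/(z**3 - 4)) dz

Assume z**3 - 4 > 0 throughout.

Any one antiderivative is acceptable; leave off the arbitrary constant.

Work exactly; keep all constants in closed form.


Step 1. Substitute u = z**3 - 4, turning ∫(-3*z**2/(z**3 - 4)) dz into ∫(-1/u) du: now ∫(-1/u) du.
Step 2. Evaluate the standard form [assuming u > 0]: now -log(u).
Step 3. Substitute back u = z**3 - 4: now -log(z**3 - 4).
Answer: -log(z**3 - 4).


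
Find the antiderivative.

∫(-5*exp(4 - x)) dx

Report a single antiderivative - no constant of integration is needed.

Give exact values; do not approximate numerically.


Answer: 5*exp(4 - x).


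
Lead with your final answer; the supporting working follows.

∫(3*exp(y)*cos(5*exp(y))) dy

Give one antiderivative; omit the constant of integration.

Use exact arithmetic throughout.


The answer is 3*sin(5*exp(y))/5.
Step 1. Substitute u = exp(y), turning ∫(3*exp(y)*cos(5*exp(y))) dy into ∫(3*cos(5*u)) du: now ∫(3*cos(5*u)) du.
Step 2. Evaluate the standard form: now 3*sin(5*u)/5.
Step 3. Substitute back u = exp(y): now 3*sin(5*exp(y))/5.
Answer: 3*sin(5*exp(y))/5.


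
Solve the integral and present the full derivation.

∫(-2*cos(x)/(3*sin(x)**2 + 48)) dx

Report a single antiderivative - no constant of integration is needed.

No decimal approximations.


Step 1. Substitute u = sin(x), turning ∫(-2*cos(x)/(3*sin(x)**2 + 48)) dx into ∫(-2/(3*(u**2 + 16))) du: now ∫(-2/(3*(u**2 + 16))) du.
Step 2. Evaluate the standard form: now -atan(u/4)/6.
Step 3. Substitute back u = sin(x): now -atan(sin(x)/4)/6.
Answer: -atan(sin(x)/4)/6.
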